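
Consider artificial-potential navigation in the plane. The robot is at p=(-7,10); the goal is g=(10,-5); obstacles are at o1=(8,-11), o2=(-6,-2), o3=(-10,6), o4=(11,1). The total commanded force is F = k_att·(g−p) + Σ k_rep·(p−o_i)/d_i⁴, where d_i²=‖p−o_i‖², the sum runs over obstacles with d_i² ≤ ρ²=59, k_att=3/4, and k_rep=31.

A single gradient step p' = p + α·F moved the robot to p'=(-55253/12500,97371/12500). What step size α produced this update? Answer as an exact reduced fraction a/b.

F_att = 3/4·(g−p) = 3/4·(17,-15) = (12.7500,-11.2500)
o1: d²=666 > ρ²=59 → inactive
o2: d²=145 > ρ²=59 → inactive
o3: d²=25 ≤ ρ²=59; F_rep = 31·(3,4)/25² = (0.1488,0.1984)
o4: d²=405 > ρ²=59 → inactive
F = F_att + ΣF_rep = (12.8988,-11.0516)
Δp = p'−p = (2.5798,-2.2103); α = Δx/Fx = (32247/12500) / (32247/2500) = 1/5
check: Δy/Fy = (-27629/12500) / (-27629/2500) = 1/5 ✓

α = 1/5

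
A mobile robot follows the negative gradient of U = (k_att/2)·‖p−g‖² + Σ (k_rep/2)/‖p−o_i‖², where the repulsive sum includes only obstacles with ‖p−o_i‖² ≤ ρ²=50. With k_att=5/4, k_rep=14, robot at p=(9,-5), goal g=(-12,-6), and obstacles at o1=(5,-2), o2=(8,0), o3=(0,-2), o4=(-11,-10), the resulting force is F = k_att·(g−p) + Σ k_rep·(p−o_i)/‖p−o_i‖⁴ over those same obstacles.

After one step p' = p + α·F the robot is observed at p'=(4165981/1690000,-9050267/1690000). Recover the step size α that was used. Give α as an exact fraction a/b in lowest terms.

F_att = 5/4·(g−p) = 5/4·(-21,-1) = (-26.2500,-1.2500)
o1: d²=25 ≤ ρ²=50; F_rep = 14·(4,-3)/25² = (0.0896,-0.0672)
o2: d²=26 ≤ ρ²=50; F_rep = 14·(1,-5)/26² = (0.0207,-0.1036)
o3: d²=90 > ρ²=50 → inactive
o4: d²=425 > ρ²=50 → inactive
F = F_att + ΣF_rep = (-26.1397,-1.4208)
Δp = p'−p = (-6.5349,-0.3552); α = Δx/Fx = (-11044019/1690000) / (-11044019/422500) = 1/4
check: Δy/Fy = (-600267/1690000) / (-600267/422500) = 1/4 ✓

α = 1/4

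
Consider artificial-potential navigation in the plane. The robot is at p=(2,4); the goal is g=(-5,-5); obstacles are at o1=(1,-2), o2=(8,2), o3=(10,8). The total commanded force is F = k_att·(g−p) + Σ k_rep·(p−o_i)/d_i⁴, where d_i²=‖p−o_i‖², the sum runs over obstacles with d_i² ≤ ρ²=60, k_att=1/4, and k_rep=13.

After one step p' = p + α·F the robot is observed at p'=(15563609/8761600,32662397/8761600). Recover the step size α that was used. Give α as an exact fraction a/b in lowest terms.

F_att = 1/4·(g−p) = 1/4·(-7,-9) = (-1.7500,-2.2500)
o1: d²=37 ≤ ρ²=60; F_rep = 13·(1,6)/37² = (0.0095,0.0570)
o2: d²=40 ≤ ρ²=60; F_rep = 13·(-6,2)/40² = (-0.0488,0.0163)
o3: d²=80 > ρ²=60 → inactive
F = F_att + ΣF_rep = (-1.7893,-2.1768)
Δp = p'−p = (-0.2237,-0.2721); α = Δx/Fx = (-1959591/8761600) / (-1959591/1095200) = 1/8
check: Δy/Fy = (-2384003/8761600) / (-2384003/1095200) = 1/8 ✓

α = 1/8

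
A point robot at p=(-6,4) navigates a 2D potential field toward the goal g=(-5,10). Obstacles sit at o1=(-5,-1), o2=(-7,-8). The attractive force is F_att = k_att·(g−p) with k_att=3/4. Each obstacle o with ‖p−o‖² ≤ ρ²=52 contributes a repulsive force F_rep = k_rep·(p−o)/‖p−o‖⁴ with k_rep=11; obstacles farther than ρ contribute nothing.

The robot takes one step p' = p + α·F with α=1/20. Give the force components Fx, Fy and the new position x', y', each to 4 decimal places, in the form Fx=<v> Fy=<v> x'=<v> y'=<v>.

Fx=0.7337 Fy=4.5814 x'=-5.9633 y'=4.2291

F_att = 3/4·(g−p) = 3/4·(1,6) = (0.7500,4.5000)
o1: d²=26 ≤ ρ²=52; F_rep = 11·(-1,5)/26² = (-0.0163,0.0814)
o2: d²=145 > ρ²=52 → inactive
F = F_att + ΣF_rep = (0.7337,4.5814)
p' = p + 1/20·F = (-5.9633,4.2291)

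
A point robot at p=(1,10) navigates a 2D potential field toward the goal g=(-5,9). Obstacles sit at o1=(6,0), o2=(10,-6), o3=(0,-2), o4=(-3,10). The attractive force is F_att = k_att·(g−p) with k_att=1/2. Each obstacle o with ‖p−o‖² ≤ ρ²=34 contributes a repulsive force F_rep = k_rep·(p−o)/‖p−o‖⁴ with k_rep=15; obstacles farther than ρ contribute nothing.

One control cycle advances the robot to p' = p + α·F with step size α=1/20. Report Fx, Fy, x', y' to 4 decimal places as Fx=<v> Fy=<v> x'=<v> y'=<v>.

F_att = 1/2·(g−p) = 1/2·(-6,-1) = (-3.0000,-0.5000)
o1: d²=125 > ρ²=34 → inactive
o2: d²=337 > ρ²=34 → inactive
o3: d²=145 > ρ²=34 → inactive
o4: d²=16 ≤ ρ²=34; F_rep = 15·(4,0)/16² = (0.2344,0.0000)
F = F_att + ΣF_rep = (-2.7656,-0.5000)
p' = p + 1/20·F = (0.8617,9.9750)

Fx=-2.7656 Fy=-0.5000 x'=0.8617 y'=9.9750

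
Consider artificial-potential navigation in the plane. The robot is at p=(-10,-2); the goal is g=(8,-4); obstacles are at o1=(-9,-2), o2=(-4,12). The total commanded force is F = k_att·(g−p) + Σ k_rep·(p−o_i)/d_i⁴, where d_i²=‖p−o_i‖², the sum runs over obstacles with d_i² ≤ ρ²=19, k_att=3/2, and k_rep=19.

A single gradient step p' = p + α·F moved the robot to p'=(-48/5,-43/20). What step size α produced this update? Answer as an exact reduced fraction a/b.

F_att = 3/2·(g−p) = 3/2·(18,-2) = (27.0000,-3.0000)
o1: d²=1 ≤ ρ²=19; F_rep = 19·(-1,0)/1² = (-19.0000,0.0000)
o2: d²=232 > ρ²=19 → inactive
F = F_att + ΣF_rep = (8.0000,-3.0000)
Δp = p'−p = (0.4000,-0.1500); α = Δx/Fx = (2/5) / (8) = 1/20
check: Δy/Fy = (-3/20) / (-3) = 1/20 ✓

α = 1/20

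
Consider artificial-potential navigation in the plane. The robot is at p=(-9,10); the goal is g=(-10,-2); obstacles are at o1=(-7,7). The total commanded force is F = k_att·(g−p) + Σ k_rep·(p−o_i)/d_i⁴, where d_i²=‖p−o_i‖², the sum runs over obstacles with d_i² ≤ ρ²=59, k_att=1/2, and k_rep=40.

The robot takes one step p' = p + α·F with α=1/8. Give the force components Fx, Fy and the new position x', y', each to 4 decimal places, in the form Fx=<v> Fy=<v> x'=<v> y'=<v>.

Fx=-0.9734 Fy=-5.2899 x'=-9.1217 y'=9.3388

F_att = 1/2·(g−p) = 1/2·(-1,-12) = (-0.5000,-6.0000)
o1: d²=13 ≤ ρ²=59; F_rep = 40·(-2,3)/13² = (-0.4734,0.7101)
F = F_att + ΣF_rep = (-0.9734,-5.2899)
p' = p + 1/8·F = (-9.1217,9.3388)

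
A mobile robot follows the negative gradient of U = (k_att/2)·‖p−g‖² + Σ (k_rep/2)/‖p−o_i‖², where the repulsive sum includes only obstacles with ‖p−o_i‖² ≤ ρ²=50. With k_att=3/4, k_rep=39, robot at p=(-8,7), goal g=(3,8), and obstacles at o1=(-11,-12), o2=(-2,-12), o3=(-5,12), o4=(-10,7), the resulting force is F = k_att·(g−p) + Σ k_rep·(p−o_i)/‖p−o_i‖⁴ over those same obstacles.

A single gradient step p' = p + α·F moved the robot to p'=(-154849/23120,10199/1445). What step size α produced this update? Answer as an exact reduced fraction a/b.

F_att = 3/4·(g−p) = 3/4·(11,1) = (8.2500,0.7500)
o1: d²=370 > ρ²=50 → inactive
o2: d²=397 > ρ²=50 → inactive
o3: d²=34 ≤ ρ²=50; F_rep = 39·(-3,-5)/34² = (-0.1012,-0.1687)
o4: d²=4 ≤ ρ²=50; F_rep = 39·(2,0)/4² = (4.8750,0.0000)
F = F_att + ΣF_rep = (13.0238,0.5813)
Δp = p'−p = (1.3024,0.0581); α = Δx/Fx = (30111/23120) / (30111/2312) = 1/10
check: Δy/Fy = (84/1445) / (168/289) = 1/10 ✓

α = 1/10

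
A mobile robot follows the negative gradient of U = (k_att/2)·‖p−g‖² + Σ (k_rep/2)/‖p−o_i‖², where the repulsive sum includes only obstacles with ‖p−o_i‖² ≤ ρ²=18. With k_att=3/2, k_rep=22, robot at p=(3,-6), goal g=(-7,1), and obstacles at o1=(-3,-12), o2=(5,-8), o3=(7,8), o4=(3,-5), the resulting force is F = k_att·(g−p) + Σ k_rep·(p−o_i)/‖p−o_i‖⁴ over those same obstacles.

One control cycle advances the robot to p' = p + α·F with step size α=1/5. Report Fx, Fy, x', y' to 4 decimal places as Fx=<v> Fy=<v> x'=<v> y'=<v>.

Fx=-15.6875 Fy=-10.8125 x'=-0.1375 y'=-8.1625

F_att = 3/2·(g−p) = 3/2·(-10,7) = (-15.0000,10.5000)
o1: d²=72 > ρ²=18 → inactive
o2: d²=8 ≤ ρ²=18; F_rep = 22·(-2,2)/8² = (-0.6875,0.6875)
o3: d²=212 > ρ²=18 → inactive
o4: d²=1 ≤ ρ²=18; F_rep = 22·(0,-1)/1² = (0.0000,-22.0000)
F = F_att + ΣF_rep = (-15.6875,-10.8125)
p' = p + 1/5·F = (-0.1375,-8.1625)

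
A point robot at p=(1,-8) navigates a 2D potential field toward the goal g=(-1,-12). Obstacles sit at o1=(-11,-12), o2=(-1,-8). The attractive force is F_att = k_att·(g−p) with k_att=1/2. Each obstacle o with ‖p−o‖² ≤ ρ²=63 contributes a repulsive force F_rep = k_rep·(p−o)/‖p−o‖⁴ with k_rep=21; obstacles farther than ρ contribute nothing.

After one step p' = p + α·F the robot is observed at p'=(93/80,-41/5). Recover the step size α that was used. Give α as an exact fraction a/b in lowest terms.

F_att = 1/2·(g−p) = 1/2·(-2,-4) = (-1.0000,-2.0000)
o1: d²=160 > ρ²=63 → inactive
o2: d²=4 ≤ ρ²=63; F_rep = 21·(2,0)/4² = (2.6250,0.0000)
F = F_att + ΣF_rep = (1.6250,-2.0000)
Δp = p'−p = (0.1625,-0.2000); α = Δx/Fx = (13/80) / (13/8) = 1/10
check: Δy/Fy = (-1/5) / (-2) = 1/10 ✓

α = 1/10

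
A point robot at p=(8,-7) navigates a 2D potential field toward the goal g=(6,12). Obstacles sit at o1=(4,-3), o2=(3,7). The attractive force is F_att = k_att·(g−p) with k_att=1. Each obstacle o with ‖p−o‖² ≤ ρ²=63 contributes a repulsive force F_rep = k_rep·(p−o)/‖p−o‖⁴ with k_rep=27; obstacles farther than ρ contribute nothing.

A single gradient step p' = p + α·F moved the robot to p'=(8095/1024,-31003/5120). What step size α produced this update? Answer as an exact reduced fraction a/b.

F_att = 1·(g−p) = 1·(-2,19) = (-2.0000,19.0000)
o1: d²=32 ≤ ρ²=63; F_rep = 27·(4,-4)/32² = (0.1055,-0.1055)
o2: d²=221 > ρ²=63 → inactive
F = F_att + ΣF_rep = (-1.8945,18.8945)
Δp = p'−p = (-0.0947,0.9447); α = Δx/Fx = (-97/1024) / (-485/256) = 1/20
check: Δy/Fy = (4837/5120) / (4837/256) = 1/20 ✓

α = 1/20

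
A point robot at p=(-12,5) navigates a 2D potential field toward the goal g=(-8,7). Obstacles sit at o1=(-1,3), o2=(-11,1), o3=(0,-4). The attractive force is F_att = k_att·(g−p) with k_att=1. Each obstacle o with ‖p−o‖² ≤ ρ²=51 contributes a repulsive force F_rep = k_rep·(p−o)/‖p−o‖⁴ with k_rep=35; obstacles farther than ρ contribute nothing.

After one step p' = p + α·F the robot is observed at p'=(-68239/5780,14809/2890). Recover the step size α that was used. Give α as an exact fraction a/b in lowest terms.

F_att = 1·(g−p) = 1·(4,2) = (4.0000,2.0000)
o1: d²=125 > ρ²=51 → inactive
o2: d²=17 ≤ ρ²=51; F_rep = 35·(-1,4)/17² = (-0.1211,0.4844)
o3: d²=225 > ρ²=51 → inactive
F = F_att + ΣF_rep = (3.8789,2.4844)
Δp = p'−p = (0.1939,0.1242); α = Δx/Fx = (1121/5780) / (1121/289) = 1/20
check: Δy/Fy = (359/2890) / (718/289) = 1/20 ✓

α = 1/20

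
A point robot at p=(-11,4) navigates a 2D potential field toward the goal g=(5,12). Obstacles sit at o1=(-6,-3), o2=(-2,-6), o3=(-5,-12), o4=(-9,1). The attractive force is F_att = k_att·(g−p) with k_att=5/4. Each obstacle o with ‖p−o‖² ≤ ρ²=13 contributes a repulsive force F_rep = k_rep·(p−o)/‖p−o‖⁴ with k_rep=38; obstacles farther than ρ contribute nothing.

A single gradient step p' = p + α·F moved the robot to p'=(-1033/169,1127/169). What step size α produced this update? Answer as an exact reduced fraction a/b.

F_att = 5/4·(g−p) = 5/4·(16,8) = (20.0000,10.0000)
o1: d²=74 > ρ²=13 → inactive
o2: d²=181 > ρ²=13 → inactive
o3: d²=292 > ρ²=13 → inactive
o4: d²=13 ≤ ρ²=13; F_rep = 38·(-2,3)/13² = (-0.4497,0.6746)
F = F_att + ΣF_rep = (19.5503,10.6746)
Δp = p'−p = (4.8876,2.6686); α = Δx/Fx = (826/169) / (3304/169) = 1/4
check: Δy/Fy = (451/169) / (1804/169) = 1/4 ✓

α = 1/4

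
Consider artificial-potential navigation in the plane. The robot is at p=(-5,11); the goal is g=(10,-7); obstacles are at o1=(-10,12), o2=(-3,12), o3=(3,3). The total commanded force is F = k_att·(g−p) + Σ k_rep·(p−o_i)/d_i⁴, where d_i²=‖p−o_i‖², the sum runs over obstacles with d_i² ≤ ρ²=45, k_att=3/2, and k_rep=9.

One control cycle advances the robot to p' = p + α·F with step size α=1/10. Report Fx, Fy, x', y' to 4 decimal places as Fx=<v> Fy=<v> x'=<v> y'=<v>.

F_att = 3/2·(g−p) = 3/2·(15,-18) = (22.5000,-27.0000)
o1: d²=26 ≤ ρ²=45; F_rep = 9·(5,-1)/26² = (0.0666,-0.0133)
o2: d²=5 ≤ ρ²=45; F_rep = 9·(-2,-1)/5² = (-0.7200,-0.3600)
o3: d²=128 > ρ²=45 → inactive
F = F_att + ΣF_rep = (21.8466,-27.3733)
p' = p + 1/10·F = (-2.8153,8.2627)

Fx=21.8466 Fy=-27.3733 x'=-2.8153 y'=8.2627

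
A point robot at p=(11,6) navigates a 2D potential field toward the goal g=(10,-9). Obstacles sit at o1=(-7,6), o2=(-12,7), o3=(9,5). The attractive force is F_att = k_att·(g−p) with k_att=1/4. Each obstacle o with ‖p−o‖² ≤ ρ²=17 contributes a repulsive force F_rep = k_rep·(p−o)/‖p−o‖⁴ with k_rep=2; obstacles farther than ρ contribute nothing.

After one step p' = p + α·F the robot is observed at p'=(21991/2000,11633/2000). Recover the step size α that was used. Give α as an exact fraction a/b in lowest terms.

α = 1/20

F_att = 1/4·(g−p) = 1/4·(-1,-15) = (-0.2500,-3.7500)
o1: d²=324 > ρ²=17 → inactive
o2: d²=530 > ρ²=17 → inactive
o3: d²=5 ≤ ρ²=17; F_rep = 2·(2,1)/5² = (0.1600,0.0800)
F = F_att + ΣF_rep = (-0.0900,-3.6700)
Δp = p'−p = (-0.0045,-0.1835); α = Δx/Fx = (-9/2000) / (-9/100) = 1/20
check: Δy/Fy = (-367/2000) / (-367/100) = 1/20 ✓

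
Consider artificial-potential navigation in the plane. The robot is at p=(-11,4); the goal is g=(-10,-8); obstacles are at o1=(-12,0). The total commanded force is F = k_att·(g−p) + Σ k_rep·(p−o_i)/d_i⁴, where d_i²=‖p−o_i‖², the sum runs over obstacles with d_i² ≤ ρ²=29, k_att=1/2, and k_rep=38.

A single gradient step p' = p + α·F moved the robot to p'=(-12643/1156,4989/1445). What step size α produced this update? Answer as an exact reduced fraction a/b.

α = 1/10

F_att = 1/2·(g−p) = 1/2·(1,-12) = (0.5000,-6.0000)
o1: d²=17 ≤ ρ²=29; F_rep = 38·(1,4)/17² = (0.1315,0.5260)
F = F_att + ΣF_rep = (0.6315,-5.4740)
Δp = p'−p = (0.0631,-0.5474); α = Δx/Fx = (73/1156) / (365/578) = 1/10
check: Δy/Fy = (-791/1445) / (-1582/289) = 1/10 ✓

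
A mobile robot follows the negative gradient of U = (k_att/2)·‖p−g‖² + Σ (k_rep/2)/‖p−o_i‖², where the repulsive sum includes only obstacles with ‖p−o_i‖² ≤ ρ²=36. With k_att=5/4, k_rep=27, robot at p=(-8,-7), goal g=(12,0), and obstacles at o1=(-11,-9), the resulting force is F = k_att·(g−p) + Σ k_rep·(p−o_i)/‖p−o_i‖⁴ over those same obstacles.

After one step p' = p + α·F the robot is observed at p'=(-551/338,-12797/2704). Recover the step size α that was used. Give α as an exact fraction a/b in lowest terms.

F_att = 5/4·(g−p) = 5/4·(20,7) = (25.0000,8.7500)
o1: d²=13 ≤ ρ²=36; F_rep = 27·(3,2)/13² = (0.4793,0.3195)
F = F_att + ΣF_rep = (25.4793,9.0695)
Δp = p'−p = (6.3698,2.2674); α = Δx/Fx = (2153/338) / (4306/169) = 1/4
check: Δy/Fy = (6131/2704) / (6131/676) = 1/4 ✓

α = 1/4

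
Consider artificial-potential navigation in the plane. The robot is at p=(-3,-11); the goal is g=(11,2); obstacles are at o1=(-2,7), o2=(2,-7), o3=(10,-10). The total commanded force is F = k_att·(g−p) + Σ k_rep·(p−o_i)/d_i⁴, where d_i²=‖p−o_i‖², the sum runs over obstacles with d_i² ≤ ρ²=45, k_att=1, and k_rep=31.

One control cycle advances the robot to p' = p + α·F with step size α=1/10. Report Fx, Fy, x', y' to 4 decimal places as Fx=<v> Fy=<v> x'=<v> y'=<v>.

F_att = 1·(g−p) = 1·(14,13) = (14.0000,13.0000)
o1: d²=325 > ρ²=45 → inactive
o2: d²=41 ≤ ρ²=45; F_rep = 31·(-5,-4)/41² = (-0.0922,-0.0738)
o3: d²=170 > ρ²=45 → inactive
F = F_att + ΣF_rep = (13.9078,12.9262)
p' = p + 1/10·F = (-1.6092,-9.7074)

Fx=13.9078 Fy=12.9262 x'=-1.6092 y'=-9.7074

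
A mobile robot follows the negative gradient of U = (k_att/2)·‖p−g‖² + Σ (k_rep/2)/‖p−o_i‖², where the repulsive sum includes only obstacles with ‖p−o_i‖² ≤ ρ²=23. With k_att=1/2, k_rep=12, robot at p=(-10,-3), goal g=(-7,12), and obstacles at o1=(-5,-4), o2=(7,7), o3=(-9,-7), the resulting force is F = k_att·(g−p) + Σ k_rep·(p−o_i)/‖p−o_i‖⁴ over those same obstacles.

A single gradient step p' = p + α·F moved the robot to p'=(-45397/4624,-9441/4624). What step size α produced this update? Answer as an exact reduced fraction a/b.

α = 1/8

F_att = 1/2·(g−p) = 1/2·(3,15) = (1.5000,7.5000)
o1: d²=26 > ρ²=23 → inactive
o2: d²=389 > ρ²=23 → inactive
o3: d²=17 ≤ ρ²=23; F_rep = 12·(-1,4)/17² = (-0.0415,0.1661)
F = F_att + ΣF_rep = (1.4585,7.6661)
Δp = p'−p = (0.1823,0.9583); α = Δx/Fx = (843/4624) / (843/578) = 1/8
check: Δy/Fy = (4431/4624) / (4431/578) = 1/8 ✓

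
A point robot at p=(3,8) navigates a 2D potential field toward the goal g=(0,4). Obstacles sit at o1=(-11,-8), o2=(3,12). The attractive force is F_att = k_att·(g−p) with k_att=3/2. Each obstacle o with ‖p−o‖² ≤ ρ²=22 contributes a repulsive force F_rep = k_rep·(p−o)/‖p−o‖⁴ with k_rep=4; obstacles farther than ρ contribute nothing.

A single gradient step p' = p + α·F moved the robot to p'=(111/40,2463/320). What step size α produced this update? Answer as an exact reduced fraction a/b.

α = 1/20

F_att = 3/2·(g−p) = 3/2·(-3,-4) = (-4.5000,-6.0000)
o1: d²=452 > ρ²=22 → inactive
o2: d²=16 ≤ ρ²=22; F_rep = 4·(0,-4)/16² = (0.0000,-0.0625)
F = F_att + ΣF_rep = (-4.5000,-6.0625)
Δp = p'−p = (-0.2250,-0.3031); α = Δx/Fx = (-9/40) / (-9/2) = 1/20
check: Δy/Fy = (-97/320) / (-97/16) = 1/20 ✓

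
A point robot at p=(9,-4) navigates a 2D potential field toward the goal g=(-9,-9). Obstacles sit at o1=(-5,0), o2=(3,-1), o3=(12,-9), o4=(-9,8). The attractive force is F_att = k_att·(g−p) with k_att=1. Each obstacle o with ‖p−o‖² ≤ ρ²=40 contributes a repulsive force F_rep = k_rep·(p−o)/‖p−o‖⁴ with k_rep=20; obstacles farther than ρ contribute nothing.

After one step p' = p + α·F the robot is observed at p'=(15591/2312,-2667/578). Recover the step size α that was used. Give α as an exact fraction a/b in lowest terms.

α = 1/8

F_att = 1·(g−p) = 1·(-18,-5) = (-18.0000,-5.0000)
o1: d²=212 > ρ²=40 → inactive
o2: d²=45 > ρ²=40 → inactive
o3: d²=34 ≤ ρ²=40; F_rep = 20·(-3,5)/34² = (-0.0519,0.0865)
o4: d²=468 > ρ²=40 → inactive
F = F_att + ΣF_rep = (-18.0519,-4.9135)
Δp = p'−p = (-2.2565,-0.6142); α = Δx/Fx = (-5217/2312) / (-5217/289) = 1/8
check: Δy/Fy = (-355/578) / (-1420/289) = 1/8 ✓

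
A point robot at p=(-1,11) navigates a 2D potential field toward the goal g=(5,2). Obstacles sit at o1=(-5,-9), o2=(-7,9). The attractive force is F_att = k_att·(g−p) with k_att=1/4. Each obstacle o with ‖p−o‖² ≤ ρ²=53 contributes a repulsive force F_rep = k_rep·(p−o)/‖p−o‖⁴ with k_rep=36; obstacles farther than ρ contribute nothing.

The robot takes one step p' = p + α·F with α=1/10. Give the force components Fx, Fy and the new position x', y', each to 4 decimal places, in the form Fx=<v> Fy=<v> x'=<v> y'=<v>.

Fx=1.6350 Fy=-2.2050 x'=-0.8365 y'=10.7795

F_att = 1/4·(g−p) = 1/4·(6,-9) = (1.5000,-2.2500)
o1: d²=416 > ρ²=53 → inactive
o2: d²=40 ≤ ρ²=53; F_rep = 36·(6,2)/40² = (0.1350,0.0450)
F = F_att + ΣF_rep = (1.6350,-2.2050)
p' = p + 1/10·F = (-0.8365,10.7795)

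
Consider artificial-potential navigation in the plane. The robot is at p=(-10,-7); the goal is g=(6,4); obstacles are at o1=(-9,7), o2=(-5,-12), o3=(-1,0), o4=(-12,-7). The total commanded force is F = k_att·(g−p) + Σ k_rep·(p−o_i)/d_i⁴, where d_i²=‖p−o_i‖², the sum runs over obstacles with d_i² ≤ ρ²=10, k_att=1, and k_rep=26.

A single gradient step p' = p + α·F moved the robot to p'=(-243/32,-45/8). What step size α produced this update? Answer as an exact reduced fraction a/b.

F_att = 1·(g−p) = 1·(16,11) = (16.0000,11.0000)
o1: d²=197 > ρ²=10 → inactive
o2: d²=50 > ρ²=10 → inactive
o3: d²=130 > ρ²=10 → inactive
o4: d²=4 ≤ ρ²=10; F_rep = 26·(2,0)/4² = (3.2500,0.0000)
F = F_att + ΣF_rep = (19.2500,11.0000)
Δp = p'−p = (2.4062,1.3750); α = Δx/Fx = (77/32) / (77/4) = 1/8
check: Δy/Fy = (11/8) / (11) = 1/8 ✓

α = 1/8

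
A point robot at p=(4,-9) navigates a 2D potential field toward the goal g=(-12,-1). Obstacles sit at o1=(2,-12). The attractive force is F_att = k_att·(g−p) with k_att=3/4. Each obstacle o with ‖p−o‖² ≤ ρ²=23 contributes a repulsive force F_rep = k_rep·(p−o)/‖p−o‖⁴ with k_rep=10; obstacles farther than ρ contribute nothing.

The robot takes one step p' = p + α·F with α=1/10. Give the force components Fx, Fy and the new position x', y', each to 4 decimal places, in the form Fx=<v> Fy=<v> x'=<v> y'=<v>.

F_att = 3/4·(g−p) = 3/4·(-16,8) = (-12.0000,6.0000)
o1: d²=13 ≤ ρ²=23; F_rep = 10·(2,3)/13² = (0.1183,0.1775)
F = F_att + ΣF_rep = (-11.8817,6.1775)
p' = p + 1/10·F = (2.8118,-8.3822)

Fx=-11.8817 Fy=6.1775 x'=2.8118 y'=-8.3822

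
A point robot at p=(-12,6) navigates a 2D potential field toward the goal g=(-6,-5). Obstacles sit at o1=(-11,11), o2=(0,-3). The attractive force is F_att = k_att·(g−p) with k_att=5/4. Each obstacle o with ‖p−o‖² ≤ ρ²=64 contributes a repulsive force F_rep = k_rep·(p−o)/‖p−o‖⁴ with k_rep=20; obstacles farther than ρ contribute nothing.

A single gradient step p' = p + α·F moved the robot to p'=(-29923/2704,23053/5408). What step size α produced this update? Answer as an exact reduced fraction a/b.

F_att = 5/4·(g−p) = 5/4·(6,-11) = (7.5000,-13.7500)
o1: d²=26 ≤ ρ²=64; F_rep = 20·(-1,-5)/26² = (-0.0296,-0.1479)
o2: d²=225 > ρ²=64 → inactive
F = F_att + ΣF_rep = (7.4704,-13.8979)
Δp = p'−p = (0.9338,-1.7372); α = Δx/Fx = (2525/2704) / (2525/338) = 1/8
check: Δy/Fy = (-9395/5408) / (-9395/676) = 1/8 ✓

α = 1/8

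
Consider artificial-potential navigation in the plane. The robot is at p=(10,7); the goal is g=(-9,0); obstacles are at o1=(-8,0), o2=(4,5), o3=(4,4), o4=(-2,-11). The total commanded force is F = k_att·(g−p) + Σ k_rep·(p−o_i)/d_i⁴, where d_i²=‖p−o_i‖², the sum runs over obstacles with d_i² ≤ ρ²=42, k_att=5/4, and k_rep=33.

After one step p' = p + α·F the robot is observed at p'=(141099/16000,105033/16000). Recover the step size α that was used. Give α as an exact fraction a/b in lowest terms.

α = 1/20

F_att = 5/4·(g−p) = 5/4·(-19,-7) = (-23.7500,-8.7500)
o1: d²=373 > ρ²=42 → inactive
o2: d²=40 ≤ ρ²=42; F_rep = 33·(6,2)/40² = (0.1237,0.0413)
o3: d²=45 > ρ²=42 → inactive
o4: d²=468 > ρ²=42 → inactive
F = F_att + ΣF_rep = (-23.6262,-8.7088)
Δp = p'−p = (-1.1813,-0.4354); α = Δx/Fx = (-18901/16000) / (-18901/800) = 1/20
check: Δy/Fy = (-6967/16000) / (-6967/800) = 1/20 ✓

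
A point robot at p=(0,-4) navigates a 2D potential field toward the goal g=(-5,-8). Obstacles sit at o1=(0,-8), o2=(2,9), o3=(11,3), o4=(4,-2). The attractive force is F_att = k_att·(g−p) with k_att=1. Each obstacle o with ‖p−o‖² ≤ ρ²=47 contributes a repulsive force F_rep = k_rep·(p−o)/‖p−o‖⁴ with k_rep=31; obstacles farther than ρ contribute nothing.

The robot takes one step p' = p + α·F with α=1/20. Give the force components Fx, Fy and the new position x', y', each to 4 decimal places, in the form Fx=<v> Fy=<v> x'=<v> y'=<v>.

F_att = 1·(g−p) = 1·(-5,-4) = (-5.0000,-4.0000)
o1: d²=16 ≤ ρ²=47; F_rep = 31·(0,4)/16² = (0.0000,0.4844)
o2: d²=173 > ρ²=47 → inactive
o3: d²=170 > ρ²=47 → inactive
o4: d²=20 ≤ ρ²=47; F_rep = 31·(-4,-2)/20² = (-0.3100,-0.1550)
F = F_att + ΣF_rep = (-5.3100,-3.6706)
p' = p + 1/20·F = (-0.2655,-4.1835)

Fx=-5.3100 Fy=-3.6706 x'=-0.2655 y'=-4.1835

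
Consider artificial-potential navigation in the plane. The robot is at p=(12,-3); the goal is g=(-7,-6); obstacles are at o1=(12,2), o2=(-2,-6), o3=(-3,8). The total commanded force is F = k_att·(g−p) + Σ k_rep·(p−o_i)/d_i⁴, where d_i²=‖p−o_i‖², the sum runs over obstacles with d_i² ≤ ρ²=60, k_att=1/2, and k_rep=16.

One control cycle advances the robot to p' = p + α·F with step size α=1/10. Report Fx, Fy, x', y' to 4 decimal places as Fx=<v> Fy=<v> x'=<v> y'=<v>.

Fx=-9.5000 Fy=-1.6280 x'=11.0500 y'=-3.1628

F_att = 1/2·(g−p) = 1/2·(-19,-3) = (-9.5000,-1.5000)
o1: d²=25 ≤ ρ²=60; F_rep = 16·(0,-5)/25² = (0.0000,-0.1280)
o2: d²=205 > ρ²=60 → inactive
o3: d²=346 > ρ²=60 → inactive
F = F_att + ΣF_rep = (-9.5000,-1.6280)
p' = p + 1/10·F = (11.0500,-3.1628)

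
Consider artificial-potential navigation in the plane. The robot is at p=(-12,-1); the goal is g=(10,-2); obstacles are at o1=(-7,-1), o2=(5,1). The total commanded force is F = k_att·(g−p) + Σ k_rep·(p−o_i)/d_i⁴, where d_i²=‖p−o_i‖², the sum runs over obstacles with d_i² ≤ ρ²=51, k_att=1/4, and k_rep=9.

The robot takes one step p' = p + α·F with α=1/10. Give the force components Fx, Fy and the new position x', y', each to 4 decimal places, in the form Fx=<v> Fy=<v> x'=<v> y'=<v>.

F_att = 1/4·(g−p) = 1/4·(22,-1) = (5.5000,-0.2500)
o1: d²=25 ≤ ρ²=51; F_rep = 9·(-5,0)/25² = (-0.0720,0.0000)
o2: d²=293 > ρ²=51 → inactive
F = F_att + ΣF_rep = (5.4280,-0.2500)
p' = p + 1/10·F = (-11.4572,-1.0250)

Fx=5.4280 Fy=-0.2500 x'=-11.4572 y'=-1.0250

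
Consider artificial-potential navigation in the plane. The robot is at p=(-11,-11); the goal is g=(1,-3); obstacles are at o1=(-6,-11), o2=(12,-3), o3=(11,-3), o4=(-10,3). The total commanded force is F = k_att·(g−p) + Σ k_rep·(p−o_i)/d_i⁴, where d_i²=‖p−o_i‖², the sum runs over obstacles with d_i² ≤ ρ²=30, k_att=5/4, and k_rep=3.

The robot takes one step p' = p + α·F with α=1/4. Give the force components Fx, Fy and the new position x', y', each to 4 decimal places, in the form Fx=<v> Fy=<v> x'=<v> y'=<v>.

F_att = 5/4·(g−p) = 5/4·(12,8) = (15.0000,10.0000)
o1: d²=25 ≤ ρ²=30; F_rep = 3·(-5,0)/25² = (-0.0240,0.0000)
o2: d²=593 > ρ²=30 → inactive
o3: d²=548 > ρ²=30 → inactive
o4: d²=197 > ρ²=30 → inactive
F = F_att + ΣF_rep = (14.9760,10.0000)
p' = p + 1/4·F = (-7.2560,-8.5000)

Fx=14.9760 Fy=10.0000 x'=-7.2560 y'=-8.5000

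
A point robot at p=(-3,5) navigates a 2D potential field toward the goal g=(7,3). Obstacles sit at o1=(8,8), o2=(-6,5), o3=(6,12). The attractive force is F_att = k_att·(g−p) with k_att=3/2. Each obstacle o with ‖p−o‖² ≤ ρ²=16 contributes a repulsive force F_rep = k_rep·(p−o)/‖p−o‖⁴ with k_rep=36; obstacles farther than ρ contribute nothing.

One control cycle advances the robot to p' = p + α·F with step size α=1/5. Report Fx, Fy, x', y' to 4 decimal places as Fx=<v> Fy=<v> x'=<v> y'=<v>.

Fx=16.3333 Fy=-3.0000 x'=0.2667 y'=4.4000

F_att = 3/2·(g−p) = 3/2·(10,-2) = (15.0000,-3.0000)
o1: d²=130 > ρ²=16 → inactive
o2: d²=9 ≤ ρ²=16; F_rep = 36·(3,0)/9² = (1.3333,0.0000)
o3: d²=130 > ρ²=16 → inactive
F = F_att + ΣF_rep = (16.3333,-3.0000)
p' = p + 1/5·F = (0.2667,4.4000)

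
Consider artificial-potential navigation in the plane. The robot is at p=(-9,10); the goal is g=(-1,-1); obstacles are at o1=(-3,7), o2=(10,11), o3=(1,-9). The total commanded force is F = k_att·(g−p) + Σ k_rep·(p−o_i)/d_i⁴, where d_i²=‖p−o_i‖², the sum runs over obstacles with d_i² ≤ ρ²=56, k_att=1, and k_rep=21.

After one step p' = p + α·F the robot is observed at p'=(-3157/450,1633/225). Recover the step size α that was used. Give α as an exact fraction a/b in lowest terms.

F_att = 1·(g−p) = 1·(8,-11) = (8.0000,-11.0000)
o1: d²=45 ≤ ρ²=56; F_rep = 21·(-6,3)/45² = (-0.0622,0.0311)
o2: d²=362 > ρ²=56 → inactive
o3: d²=461 > ρ²=56 → inactive
F = F_att + ΣF_rep = (7.9378,-10.9689)
Δp = p'−p = (1.9844,-2.7422); α = Δx/Fx = (893/450) / (1786/225) = 1/4
check: Δy/Fy = (-617/225) / (-2468/225) = 1/4 ✓

α = 1/4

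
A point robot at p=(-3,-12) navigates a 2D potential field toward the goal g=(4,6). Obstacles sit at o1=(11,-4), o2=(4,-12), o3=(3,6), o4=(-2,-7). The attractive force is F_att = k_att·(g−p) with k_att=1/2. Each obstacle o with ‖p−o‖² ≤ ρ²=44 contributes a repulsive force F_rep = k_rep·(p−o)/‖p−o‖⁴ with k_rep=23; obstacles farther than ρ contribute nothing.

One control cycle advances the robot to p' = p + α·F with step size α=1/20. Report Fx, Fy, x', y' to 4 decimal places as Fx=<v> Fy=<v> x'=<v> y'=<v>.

Fx=3.4660 Fy=8.8299 x'=-2.8267 y'=-11.5585

F_att = 1/2·(g−p) = 1/2·(7,18) = (3.5000,9.0000)
o1: d²=260 > ρ²=44 → inactive
o2: d²=49 > ρ²=44 → inactive
o3: d²=360 > ρ²=44 → inactive
o4: d²=26 ≤ ρ²=44; F_rep = 23·(-1,-5)/26² = (-0.0340,-0.1701)
F = F_att + ΣF_rep = (3.4660,8.8299)
p' = p + 1/20·F = (-2.8267,-11.5585)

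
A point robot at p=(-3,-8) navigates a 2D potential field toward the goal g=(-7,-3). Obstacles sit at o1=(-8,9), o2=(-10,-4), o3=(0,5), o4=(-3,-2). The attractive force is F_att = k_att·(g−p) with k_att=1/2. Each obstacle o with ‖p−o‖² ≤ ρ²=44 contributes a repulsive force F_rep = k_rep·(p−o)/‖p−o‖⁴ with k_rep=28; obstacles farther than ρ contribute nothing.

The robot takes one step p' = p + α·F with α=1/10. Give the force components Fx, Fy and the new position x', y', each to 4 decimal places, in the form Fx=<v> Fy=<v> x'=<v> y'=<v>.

F_att = 1/2·(g−p) = 1/2·(-4,5) = (-2.0000,2.5000)
o1: d²=314 > ρ²=44 → inactive
o2: d²=65 > ρ²=44 → inactive
o3: d²=178 > ρ²=44 → inactive
o4: d²=36 ≤ ρ²=44; F_rep = 28·(0,-6)/36² = (0.0000,-0.1296)
F = F_att + ΣF_rep = (-2.0000,2.3704)
p' = p + 1/10·F = (-3.2000,-7.7630)

Fx=-2.0000 Fy=2.3704 x'=-3.2000 y'=-7.7630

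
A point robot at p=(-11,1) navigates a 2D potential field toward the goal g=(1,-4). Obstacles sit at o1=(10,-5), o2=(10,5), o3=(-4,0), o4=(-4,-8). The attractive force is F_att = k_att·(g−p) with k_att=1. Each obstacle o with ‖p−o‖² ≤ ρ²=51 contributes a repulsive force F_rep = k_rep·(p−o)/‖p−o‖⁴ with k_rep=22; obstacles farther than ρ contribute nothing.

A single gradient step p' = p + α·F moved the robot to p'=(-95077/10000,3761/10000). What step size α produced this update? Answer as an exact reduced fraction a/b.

α = 1/8

F_att = 1·(g−p) = 1·(12,-5) = (12.0000,-5.0000)
o1: d²=477 > ρ²=51 → inactive
o2: d²=457 > ρ²=51 → inactive
o3: d²=50 ≤ ρ²=51; F_rep = 22·(-7,1)/50² = (-0.0616,0.0088)
o4: d²=130 > ρ²=51 → inactive
F = F_att + ΣF_rep = (11.9384,-4.9912)
Δp = p'−p = (1.4923,-0.6239); α = Δx/Fx = (14923/10000) / (14923/1250) = 1/8
check: Δy/Fy = (-6239/10000) / (-6239/1250) = 1/8 ✓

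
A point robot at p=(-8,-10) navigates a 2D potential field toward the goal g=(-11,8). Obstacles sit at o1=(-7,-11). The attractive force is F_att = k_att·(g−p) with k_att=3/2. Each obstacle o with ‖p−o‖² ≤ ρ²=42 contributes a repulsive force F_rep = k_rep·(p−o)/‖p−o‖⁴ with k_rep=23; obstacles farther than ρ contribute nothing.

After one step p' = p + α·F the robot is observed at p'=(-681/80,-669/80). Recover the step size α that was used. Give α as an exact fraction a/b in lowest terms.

F_att = 3/2·(g−p) = 3/2·(-3,18) = (-4.5000,27.0000)
o1: d²=2 ≤ ρ²=42; F_rep = 23·(-1,1)/2² = (-5.7500,5.7500)
F = F_att + ΣF_rep = (-10.2500,32.7500)
Δp = p'−p = (-0.5125,1.6375); α = Δx/Fx = (-41/80) / (-41/4) = 1/20
check: Δy/Fy = (131/80) / (131/4) = 1/20 ✓

α = 1/20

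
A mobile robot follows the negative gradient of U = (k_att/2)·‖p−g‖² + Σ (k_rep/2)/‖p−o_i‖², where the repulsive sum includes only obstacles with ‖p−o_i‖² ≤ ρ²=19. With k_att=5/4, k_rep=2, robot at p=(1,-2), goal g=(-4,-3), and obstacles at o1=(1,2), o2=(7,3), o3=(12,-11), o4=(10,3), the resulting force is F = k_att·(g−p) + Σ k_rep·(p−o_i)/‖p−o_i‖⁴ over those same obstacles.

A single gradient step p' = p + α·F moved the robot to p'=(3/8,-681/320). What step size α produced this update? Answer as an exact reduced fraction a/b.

F_att = 5/4·(g−p) = 5/4·(-5,-1) = (-6.2500,-1.2500)
o1: d²=16 ≤ ρ²=19; F_rep = 2·(0,-4)/16² = (0.0000,-0.0312)
o2: d²=61 > ρ²=19 → inactive
o3: d²=202 > ρ²=19 → inactive
o4: d²=106 > ρ²=19 → inactive
F = F_att + ΣF_rep = (-6.2500,-1.2812)
Δp = p'−p = (-0.6250,-0.1281); α = Δx/Fx = (-5/8) / (-25/4) = 1/10
check: Δy/Fy = (-41/320) / (-41/32) = 1/10 ✓

α = 1/10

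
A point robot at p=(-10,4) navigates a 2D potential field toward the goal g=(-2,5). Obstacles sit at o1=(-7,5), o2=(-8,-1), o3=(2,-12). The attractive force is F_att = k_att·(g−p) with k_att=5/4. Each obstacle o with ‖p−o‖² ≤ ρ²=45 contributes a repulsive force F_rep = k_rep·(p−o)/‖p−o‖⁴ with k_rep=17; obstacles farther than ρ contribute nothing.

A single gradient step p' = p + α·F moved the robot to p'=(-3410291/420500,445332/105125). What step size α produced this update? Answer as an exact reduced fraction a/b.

F_att = 5/4·(g−p) = 5/4·(8,1) = (10.0000,1.2500)
o1: d²=10 ≤ ρ²=45; F_rep = 17·(-3,-1)/10² = (-0.5100,-0.1700)
o2: d²=29 ≤ ρ²=45; F_rep = 17·(-2,5)/29² = (-0.0404,0.1011)
o3: d²=400 > ρ²=45 → inactive
F = F_att + ΣF_rep = (9.4496,1.1811)
Δp = p'−p = (1.8899,0.2362); α = Δx/Fx = (794709/420500) / (794709/84100) = 1/5
check: Δy/Fy = (24832/105125) / (24832/21025) = 1/5 ✓

α = 1/5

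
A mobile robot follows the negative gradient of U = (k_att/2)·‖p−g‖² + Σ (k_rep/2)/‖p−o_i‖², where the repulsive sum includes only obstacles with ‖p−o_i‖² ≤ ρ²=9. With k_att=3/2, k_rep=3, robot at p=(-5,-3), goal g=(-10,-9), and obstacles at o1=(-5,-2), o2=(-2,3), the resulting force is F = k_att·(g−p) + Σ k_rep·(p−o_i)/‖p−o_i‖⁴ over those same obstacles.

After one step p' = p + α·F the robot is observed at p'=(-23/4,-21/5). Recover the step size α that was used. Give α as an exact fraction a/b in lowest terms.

α = 1/10

F_att = 3/2·(g−p) = 3/2·(-5,-6) = (-7.5000,-9.0000)
o1: d²=1 ≤ ρ²=9; F_rep = 3·(0,-1)/1² = (0.0000,-3.0000)
o2: d²=45 > ρ²=9 → inactive
F = F_att + ΣF_rep = (-7.5000,-12.0000)
Δp = p'−p = (-0.7500,-1.2000); α = Δx/Fx = (-3/4) / (-15/2) = 1/10
check: Δy/Fy = (-6/5) / (-12) = 1/10 ✓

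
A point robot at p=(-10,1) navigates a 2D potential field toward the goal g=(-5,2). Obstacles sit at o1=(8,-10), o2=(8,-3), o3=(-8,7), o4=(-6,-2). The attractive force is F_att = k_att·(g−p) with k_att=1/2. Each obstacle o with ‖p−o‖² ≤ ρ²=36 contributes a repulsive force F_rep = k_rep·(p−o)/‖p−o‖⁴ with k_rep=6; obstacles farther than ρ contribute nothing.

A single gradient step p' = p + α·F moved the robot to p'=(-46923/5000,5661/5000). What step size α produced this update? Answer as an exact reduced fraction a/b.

α = 1/4

F_att = 1/2·(g−p) = 1/2·(5,1) = (2.5000,0.5000)
o1: d²=445 > ρ²=36 → inactive
o2: d²=340 > ρ²=36 → inactive
o3: d²=40 > ρ²=36 → inactive
o4: d²=25 ≤ ρ²=36; F_rep = 6·(-4,3)/25² = (-0.0384,0.0288)
F = F_att + ΣF_rep = (2.4616,0.5288)
Δp = p'−p = (0.6154,0.1322); α = Δx/Fx = (3077/5000) / (3077/1250) = 1/4
check: Δy/Fy = (661/5000) / (661/1250) = 1/4 ✓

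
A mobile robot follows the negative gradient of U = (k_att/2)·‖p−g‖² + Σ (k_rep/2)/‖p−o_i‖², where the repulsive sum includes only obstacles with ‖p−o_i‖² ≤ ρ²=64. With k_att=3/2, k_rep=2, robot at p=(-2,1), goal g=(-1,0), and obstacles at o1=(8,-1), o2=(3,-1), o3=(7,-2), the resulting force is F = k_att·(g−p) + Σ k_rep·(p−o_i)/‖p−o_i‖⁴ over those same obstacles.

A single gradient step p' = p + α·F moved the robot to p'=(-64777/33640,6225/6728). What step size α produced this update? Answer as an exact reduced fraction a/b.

α = 1/20

F_att = 3/2·(g−p) = 3/2·(1,-1) = (1.5000,-1.5000)
o1: d²=104 > ρ²=64 → inactive
o2: d²=29 ≤ ρ²=64; F_rep = 2·(-5,2)/29² = (-0.0119,0.0048)
o3: d²=90 > ρ²=64 → inactive
F = F_att + ΣF_rep = (1.4881,-1.4952)
Δp = p'−p = (0.0744,-0.0748); α = Δx/Fx = (2503/33640) / (2503/1682) = 1/20
check: Δy/Fy = (-503/6728) / (-2515/1682) = 1/20 ✓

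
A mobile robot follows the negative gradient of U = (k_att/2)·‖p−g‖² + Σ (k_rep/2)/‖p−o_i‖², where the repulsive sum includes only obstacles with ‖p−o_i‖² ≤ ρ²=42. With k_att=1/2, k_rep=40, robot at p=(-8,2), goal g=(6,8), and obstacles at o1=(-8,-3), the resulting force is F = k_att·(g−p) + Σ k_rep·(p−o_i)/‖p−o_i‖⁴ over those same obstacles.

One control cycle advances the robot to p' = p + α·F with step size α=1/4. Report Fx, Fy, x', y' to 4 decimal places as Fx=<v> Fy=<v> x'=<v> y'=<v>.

Fx=7.0000 Fy=3.3200 x'=-6.2500 y'=2.8300

F_att = 1/2·(g−p) = 1/2·(14,6) = (7.0000,3.0000)
o1: d²=25 ≤ ρ²=42; F_rep = 40·(0,5)/25² = (0.0000,0.3200)
F = F_att + ΣF_rep = (7.0000,3.3200)
p' = p + 1/4·F = (-6.2500,2.8300)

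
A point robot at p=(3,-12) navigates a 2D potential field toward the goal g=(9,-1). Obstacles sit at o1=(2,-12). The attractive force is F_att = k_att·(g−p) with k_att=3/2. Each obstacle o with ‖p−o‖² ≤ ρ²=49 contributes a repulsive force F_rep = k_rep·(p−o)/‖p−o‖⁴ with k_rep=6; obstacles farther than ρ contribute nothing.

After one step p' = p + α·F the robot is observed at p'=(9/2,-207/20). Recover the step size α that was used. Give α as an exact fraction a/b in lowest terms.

α = 1/10

F_att = 3/2·(g−p) = 3/2·(6,11) = (9.0000,16.5000)
o1: d²=1 ≤ ρ²=49; F_rep = 6·(1,0)/1² = (6.0000,0.0000)
F = F_att + ΣF_rep = (15.0000,16.5000)
Δp = p'−p = (1.5000,1.6500); α = Δx/Fx = (3/2) / (15) = 1/10
check: Δy/Fy = (33/20) / (33/2) = 1/10 ✓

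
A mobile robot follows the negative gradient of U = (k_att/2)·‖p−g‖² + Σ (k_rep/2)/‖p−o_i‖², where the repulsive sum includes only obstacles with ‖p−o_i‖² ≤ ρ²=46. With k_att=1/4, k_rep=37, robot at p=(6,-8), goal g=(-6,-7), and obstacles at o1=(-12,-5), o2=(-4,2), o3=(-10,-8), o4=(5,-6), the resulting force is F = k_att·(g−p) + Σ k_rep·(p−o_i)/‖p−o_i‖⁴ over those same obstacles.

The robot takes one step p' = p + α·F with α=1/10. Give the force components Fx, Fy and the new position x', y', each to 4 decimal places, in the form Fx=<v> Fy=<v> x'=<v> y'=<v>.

F_att = 1/4·(g−p) = 1/4·(-12,1) = (-3.0000,0.2500)
o1: d²=333 > ρ²=46 → inactive
o2: d²=200 > ρ²=46 → inactive
o3: d²=256 > ρ²=46 → inactive
o4: d²=5 ≤ ρ²=46; F_rep = 37·(1,-2)/5² = (1.4800,-2.9600)
F = F_att + ΣF_rep = (-1.5200,-2.7100)
p' = p + 1/10·F = (5.8480,-8.2710)

Fx=-1.5200 Fy=-2.7100 x'=5.8480 y'=-8.2710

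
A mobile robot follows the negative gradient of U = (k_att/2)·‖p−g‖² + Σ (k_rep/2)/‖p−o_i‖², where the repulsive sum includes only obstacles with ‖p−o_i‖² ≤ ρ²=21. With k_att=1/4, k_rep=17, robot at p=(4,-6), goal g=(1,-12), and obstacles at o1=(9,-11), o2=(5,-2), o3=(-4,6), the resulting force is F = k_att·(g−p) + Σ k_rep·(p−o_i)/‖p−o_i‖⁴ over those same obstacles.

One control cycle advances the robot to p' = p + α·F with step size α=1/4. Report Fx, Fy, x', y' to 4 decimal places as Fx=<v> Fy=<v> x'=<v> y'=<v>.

Fx=-0.8088 Fy=-1.7353 x'=3.7978 y'=-6.4338

F_att = 1/4·(g−p) = 1/4·(-3,-6) = (-0.7500,-1.5000)
o1: d²=50 > ρ²=21 → inactive
o2: d²=17 ≤ ρ²=21; F_rep = 17·(-1,-4)/17² = (-0.0588,-0.2353)
o3: d²=208 > ρ²=21 → inactive
F = F_att + ΣF_rep = (-0.8088,-1.7353)
p' = p + 1/4·F = (3.7978,-6.4338)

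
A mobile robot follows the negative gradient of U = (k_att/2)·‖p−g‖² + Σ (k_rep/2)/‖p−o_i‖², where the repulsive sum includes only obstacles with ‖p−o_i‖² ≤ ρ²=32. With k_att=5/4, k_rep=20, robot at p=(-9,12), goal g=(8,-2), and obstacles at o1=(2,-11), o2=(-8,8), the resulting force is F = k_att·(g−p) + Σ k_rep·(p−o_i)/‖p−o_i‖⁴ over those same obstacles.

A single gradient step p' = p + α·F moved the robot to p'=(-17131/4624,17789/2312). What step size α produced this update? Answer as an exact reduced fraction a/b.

F_att = 5/4·(g−p) = 5/4·(17,-14) = (21.2500,-17.5000)
o1: d²=650 > ρ²=32 → inactive
o2: d²=17 ≤ ρ²=32; F_rep = 20·(-1,4)/17² = (-0.0692,0.2768)
F = F_att + ΣF_rep = (21.1808,-17.2232)
Δp = p'−p = (5.2952,-4.3058); α = Δx/Fx = (24485/4624) / (24485/1156) = 1/4
check: Δy/Fy = (-9955/2312) / (-9955/578) = 1/4 ✓

α = 1/4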